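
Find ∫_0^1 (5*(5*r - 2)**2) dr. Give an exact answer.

35/3

Let u = 5*r - 2, so du = 5 dr. When r = 0, u = -2; when r = 1, u = 3.
The integral becomes ∫ u**2 du from -2 to 3, with antiderivative u**3/3.
Back in r: F(r) = (5*r - 2)**3/3.
Then F(1) - F(0) = (9) - (-8/3) = 35/3.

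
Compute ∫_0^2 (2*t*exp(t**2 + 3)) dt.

Let u = t**2 + 3, so du = 2*t dt. When t = 0, u = 3; when t = 2, u = 7.
The integral becomes ∫ exp(u) du from 3 to 7, with antiderivative exp(u).
Back in t: F(t) = exp(t**2 + 3).
Then F(2) - F(0) = (exp(7)) - (exp(3)) = -exp(3) + exp(7).

-exp(3) + exp(7)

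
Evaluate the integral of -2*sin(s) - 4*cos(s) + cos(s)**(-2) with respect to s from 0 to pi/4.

An antiderivative is F(s) = -4*sin(s) + 2*cos(s) + tan(s).
Then F(pi/4) - F(0) = (1 - sqrt(2)) - (2) = -sqrt(2) - 1.

-sqrt(2) - 1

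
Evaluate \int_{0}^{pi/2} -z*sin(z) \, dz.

-1

Integrate by parts once (u = z, dv = -sin(z) dz).
An antiderivative is F(z) = z*cos(z) - sin(z).
Then F(pi/2) - F(0) = (-1) - (0) = -1.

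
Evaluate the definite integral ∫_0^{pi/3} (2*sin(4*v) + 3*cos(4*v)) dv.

3/4 - 3*sqrt(3)/8

An antiderivative is F(v) = 3*sin(4*v)/4 - cos(4*v)/2.
Then F(pi/3) - F(0) = (1/4 - 3*sqrt(3)/8) - (-1/2) = 3/4 - 3*sqrt(3)/8.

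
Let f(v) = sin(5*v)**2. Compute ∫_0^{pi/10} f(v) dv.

Use the identity sin^2(5*v) = (1 - cos(10*v))/2.
An antiderivative is F(v) = v/2 - sin(10*v)/20.
Then F(pi/10) - F(0) = (pi/20) - (0) = pi/20.

pi/20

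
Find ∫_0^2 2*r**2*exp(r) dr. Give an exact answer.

-4 + 4*exp(2)

Integrate by parts twice (u = r^2, dv = 2*exp(r) dr).
An antiderivative is F(r) = (2*r**2 - 4*r + 4)*exp(r).
Then F(2) - F(0) = (4*exp(2)) - (4) = -4 + 4*exp(2).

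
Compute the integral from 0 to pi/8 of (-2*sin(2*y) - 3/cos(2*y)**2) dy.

An antiderivative is F(y) = cos(2*y) - 3*tan(2*y)/2.
Then F(pi/8) - F(0) = (-3/2 + sqrt(2)/2) - (1) = -5/2 + sqrt(2)/2.

-5/2 + sqrt(2)/2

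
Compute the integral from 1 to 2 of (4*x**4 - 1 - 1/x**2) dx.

By the power rule, an antiderivative is F(x) = 4*x**5/5 - x + 1/x.
Then F(2) - F(1) = (241/10) - (4/5) = 233/10.

233/10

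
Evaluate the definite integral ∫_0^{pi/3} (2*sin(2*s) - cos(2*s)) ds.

An antiderivative is F(s) = -sin(2*s)/2 - cos(2*s).
Then F(pi/3) - F(0) = (1/2 - sqrt(3)/4) - (-1) = 3/2 - sqrt(3)/4.

3/2 - sqrt(3)/4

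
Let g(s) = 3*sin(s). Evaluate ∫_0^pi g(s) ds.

6

An antiderivative is F(s) = -3*cos(s).
Then F(pi) - F(0) = (3) - (-3) = 6.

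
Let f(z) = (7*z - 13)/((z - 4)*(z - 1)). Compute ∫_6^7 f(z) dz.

-2*log(5) - 3*log(2) + 7*log(3)

Factor the denominator: z**2 - 5*z + 4 = (z - 1)(z - 4).
Partial fractions: (7*z - 13)/((z - 4)*(z - 1)) = 2/(z - 1) + 5/(z - 4).
An antiderivative is F(z) = 5*log(z - 4) + 2*log(z - 1).
Then F(7) - F(6) = (2*log(2) + 7*log(3)) - (2*log(5) + 5*log(2)) = -2*log(5) - 3*log(2) + 7*log(3).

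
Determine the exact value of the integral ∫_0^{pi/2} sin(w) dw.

1

An antiderivative is F(w) = -cos(w).
Then F(pi/2) - F(0) = (0) - (-1) = 1.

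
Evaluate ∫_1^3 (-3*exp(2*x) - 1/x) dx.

-3*exp(6)/2 - log(3) + 3*exp(2)/2

An antiderivative is F(x) = -3*exp(2*x)/2 - log(x).
Then F(3) - F(1) = (-3*exp(6)/2 - log(3)) - (-3*exp(2)/2) = -3*exp(6)/2 - log(3) + 3*exp(2)/2.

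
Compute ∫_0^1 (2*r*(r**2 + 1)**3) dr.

15/4

Let u = r**2 + 1, so du = 2*r dr. When r = 0, u = 1; when r = 1, u = 2.
The integral becomes ∫ u**3 du from 1 to 2, with antiderivative u**4/4.
Back in r: F(r) = (r**2 + 1)**4/4.
Then F(1) - F(0) = (4) - (1/4) = 15/4.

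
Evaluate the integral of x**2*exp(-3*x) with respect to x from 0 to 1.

Integrate by parts twice (u = x^2, dv = exp(-3*x) dx).
An antiderivative is F(x) = (-9*x**2 - 6*x - 2)*exp(-3*x)/27.
Then F(1) - F(0) = (-17*exp(-3)/27) - (-2/27) = 2/27 - 17*exp(-3)/27.

2/27 - 17*exp(-3)/27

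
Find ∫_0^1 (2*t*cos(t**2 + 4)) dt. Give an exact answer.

Let u = t**2 + 4, so du = 2*t dt. When t = 0, u = 4; when t = 1, u = 5.
The integral becomes ∫ cos(u) du from 4 to 5, with antiderivative sin(u).
Back in t: F(t) = sin(t**2 + 4).
Then F(1) - F(0) = (sin(5)) - (sin(4)) = sin(5) - sin(4).

sin(5) - sin(4)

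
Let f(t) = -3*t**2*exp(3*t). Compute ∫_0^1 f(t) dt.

2/9 - 5*exp(3)/9

Integrate by parts twice (u = t^2, dv = -3*exp(3*t) dt).
An antiderivative is F(t) = (-9*t**2 + 6*t - 2)*exp(3*t)/9.
Then F(1) - F(0) = (-5*exp(3)/9) - (-2/9) = 2/9 - 5*exp(3)/9.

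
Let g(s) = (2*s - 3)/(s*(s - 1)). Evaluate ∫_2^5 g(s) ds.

-5*log(2) + 3*log(5)

Factor the denominator: s**2 - s = s(s - 1).
Partial fractions: (2*s - 3)/(s*(s - 1)) = 3/s - 1/(s - 1).
An antiderivative is F(s) = 3*log(s) - log(s - 1).
Then F(5) - F(2) = (-2*log(2) + 3*log(5)) - (log(8)) = -5*log(2) + 3*log(5).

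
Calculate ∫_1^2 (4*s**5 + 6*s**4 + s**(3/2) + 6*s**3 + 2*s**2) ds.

8*sqrt(2)/5 + 3179/30

By the power rule, an antiderivative is F(s) = 2*s**6/3 + 2*s**(5/2)/5 + 6*s**5/5 + 3*s**4/2 + 2*s**3/3.
Then F(2) - F(1) = (8*sqrt(2)/5 + 552/5) - (133/30) = 8*sqrt(2)/5 + 3179/30.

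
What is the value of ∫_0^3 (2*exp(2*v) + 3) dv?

An antiderivative is F(v) = exp(2*v) + 3*v.
Then F(3) - F(0) = (9 + exp(6)) - (1) = 8 + exp(6).

8 + exp(6)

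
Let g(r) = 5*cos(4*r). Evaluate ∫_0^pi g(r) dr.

0

An antiderivative is F(r) = 5*sin(4*r)/4.
Then F(pi) - F(0) = (0) - (0) = 0.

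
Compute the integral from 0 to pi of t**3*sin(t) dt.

pi*(-6 + pi**2)

Integrate by parts 3 times (u = t^3, dv = sin(t) dt).
An antiderivative is F(t) = -t**3*cos(t) + 3*t**2*sin(t) + 6*t*cos(t) - 6*sin(t).
Then F(pi) - F(0) = (pi*(-6 + pi**2)) - (0) = pi*(-6 + pi**2).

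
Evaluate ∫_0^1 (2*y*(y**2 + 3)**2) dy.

Let u = y**2 + 3, so du = 2*y dy. When y = 0, u = 3; when y = 1, u = 4.
The integral becomes ∫ u**2 du from 3 to 4, with antiderivative u**3/3.
Back in y: F(y) = (y**2 + 3)**3/3.
Then F(1) - F(0) = (64/3) - (9) = 37/3.

37/3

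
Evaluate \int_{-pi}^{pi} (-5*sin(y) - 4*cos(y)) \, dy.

An antiderivative is F(y) = -4*sin(y) + 5*cos(y).
Then F(pi) - F(-pi) = (-5) - (-5) = 0.

0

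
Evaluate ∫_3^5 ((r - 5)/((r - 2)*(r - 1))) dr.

log(16/27)

Factor the denominator: r**2 - 3*r + 2 = (r - 1)(r - 2).
Partial fractions: (r - 5)/((r - 2)*(r - 1)) = 4/(r - 1) - 3/(r - 2).
An antiderivative is F(r) = -3*log(r - 2) + 4*log(r - 1).
Then F(5) - F(3) = (-3*log(3) + 8*log(2)) - (log(16)) = log(16/27).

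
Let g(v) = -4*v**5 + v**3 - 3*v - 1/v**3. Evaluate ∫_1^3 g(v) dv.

-4300/9

By the power rule, an antiderivative is F(v) = -2*v**6/3 + v**4/4 - 3*v**2/2 + 1/(2*v**2).
Then F(3) - F(1) = (-17251/36) - (-17/12) = -4300/9.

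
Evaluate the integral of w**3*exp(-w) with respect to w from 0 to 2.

6 - 38*exp(-2)

Integrate by parts 3 times (u = w^3, dv = exp(-w) dw).
An antiderivative is F(w) = (-w**3 - 3*w**2 - 6*w - 6)*exp(-w).
Then F(2) - F(0) = (-38*exp(-2)) - (-6) = 6 - 38*exp(-2).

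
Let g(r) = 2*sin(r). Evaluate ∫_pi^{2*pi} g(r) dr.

An antiderivative is F(r) = -2*cos(r).
Then F(2*pi) - F(pi) = (-2) - (2) = -4.

-4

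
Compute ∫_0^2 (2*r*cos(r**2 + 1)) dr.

Let u = r**2 + 1, so du = 2*r dr. When r = 0, u = 1; when r = 2, u = 5.
The integral becomes ∫ cos(u) du from 1 to 5, with antiderivative sin(u).
Back in r: F(r) = sin(r**2 + 1).
Then F(2) - F(0) = (sin(5)) - (sin(1)) = sin(5) - sin(1).

sin(5) - sin(1)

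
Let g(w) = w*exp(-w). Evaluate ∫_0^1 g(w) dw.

1 - 2*exp(-1)

Integrate by parts once (u = w, dv = exp(-w) dw).
An antiderivative is F(w) = (-w - 1)*exp(-w).
Then F(1) - F(0) = (-2*exp(-1)) - (-1) = 1 - 2*exp(-1).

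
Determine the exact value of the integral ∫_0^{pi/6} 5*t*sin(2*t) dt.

Integrate by parts once (u = t, dv = 5*sin(2*t) dt).
An antiderivative is F(t) = -5*t*cos(2*t)/2 + 5*sin(2*t)/4.
Then F(pi/6) - F(0) = (-5*pi/24 + 5*sqrt(3)/8) - (0) = -5*pi/24 + 5*sqrt(3)/8.

-5*pi/24 + 5*sqrt(3)/8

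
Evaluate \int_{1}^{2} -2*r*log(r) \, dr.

3/2 - log(16)

Integrate by parts once (u = ln r, dv = -2*r dr).
An antiderivative is F(r) = -r**2*(2*log(r) - 1)/2.
Then F(2) - F(1) = (2 - log(16)) - (1/2) = 3/2 - log(16).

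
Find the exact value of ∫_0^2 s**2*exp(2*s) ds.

Integrate by parts twice (u = s^2, dv = exp(2*s) ds).
An antiderivative is F(s) = (2*s**2 - 2*s + 1)*exp(2*s)/4.
Then F(2) - F(0) = (5*exp(4)/4) - (1/4) = -1/4 + 5*exp(4)/4.

-1/4 + 5*exp(4)/4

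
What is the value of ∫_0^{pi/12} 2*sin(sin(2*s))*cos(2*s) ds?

1 - cos(1/2)

Let u = sin(2*s), so du = 2*cos(2*s) ds. When s = 0, u = 0; when s = pi/12, u = 1/2.
The integral becomes ∫ sin(u) du from 0 to 1/2, with antiderivative -cos(u).
Back in s: F(s) = -cos(sin(2*s)).
Then F(pi/12) - F(0) = (-cos(1/2)) - (-1) = 1 - cos(1/2).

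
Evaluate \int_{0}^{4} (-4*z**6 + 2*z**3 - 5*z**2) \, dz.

-196160/21

By the power rule, an antiderivative is F(z) = -4*z**7/7 + z**4/2 - 5*z**3/3.
Then F(4) - F(0) = (-196160/21) - (0) = -196160/21.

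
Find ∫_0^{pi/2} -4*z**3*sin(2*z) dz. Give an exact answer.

pi*(6 - pi**2)/4

Integrate by parts 3 times (u = z^3, dv = -4*sin(2*z) dz).
An antiderivative is F(z) = 2*z**3*cos(2*z) - 3*z**2*sin(2*z) - 3*z*cos(2*z) + 3*sin(2*z)/2.
Then F(pi/2) - F(0) = (pi*(6 - pi**2)/4) - (0) = pi*(6 - pi**2)/4.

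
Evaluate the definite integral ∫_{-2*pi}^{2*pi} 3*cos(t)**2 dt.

Use the identity cos^2(t) = (1 + cos(2*t))/2.
An antiderivative is F(t) = 3*t/2 + 3*sin(2*t)/4.
Then F(2*pi) - F(-2*pi) = (3*pi) - (-3*pi) = 6*pi.

6*pi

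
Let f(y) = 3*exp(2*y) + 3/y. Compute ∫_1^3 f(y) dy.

-3*exp(2)/2 + log(27) + 3*exp(6)/2

An antiderivative is F(y) = 3*exp(2*y)/2 + 3*log(y).
Then F(3) - F(1) = (log(27) + 3*exp(6)/2) - (3*exp(2)/2) = -3*exp(2)/2 + log(27) + 3*exp(6)/2.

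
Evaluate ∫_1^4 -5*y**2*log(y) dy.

Integrate by parts once (u = ln y, dv = -5*y**2 dy).
An antiderivative is F(y) = -5*y**3*(3*log(y) - 1)/9.
Then F(4) - F(1) = (320/9 - 640*log(2)/3) - (5/9) = 35 - 640*log(2)/3.

35 - 640*log(2)/3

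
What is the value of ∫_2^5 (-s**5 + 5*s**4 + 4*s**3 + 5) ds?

2247/2

By the power rule, an antiderivative is F(s) = -s**6/6 + s**5 + s**4 + 5*s.
Then F(5) - F(2) = (7025/6) - (142/3) = 2247/2.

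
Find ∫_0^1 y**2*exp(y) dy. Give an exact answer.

Integrate by parts twice (u = y^2, dv = exp(y) dy).
An antiderivative is F(y) = (y**2 - 2*y + 2)*exp(y).
Then F(1) - F(0) = (E) - (2) = -2 + E.

-2 + E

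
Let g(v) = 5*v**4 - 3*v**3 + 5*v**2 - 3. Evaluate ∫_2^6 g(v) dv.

By the power rule, an antiderivative is F(v) = v**5 - 3*v**4/4 + 5*v**3/3 - 3*v.
Then F(6) - F(2) = (7146) - (82/3) = 21356/3.

21356/3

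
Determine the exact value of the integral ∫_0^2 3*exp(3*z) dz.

Let u = 3*z, so du = 3 dz. When z = 0, u = 0; when z = 2, u = 6.
The integral becomes ∫ exp(u) du from 0 to 6, with antiderivative exp(u).
Back in z: F(z) = exp(3*z).
Then F(2) - F(0) = (exp(6)) - (1) = -1 + exp(6).

-1 + exp(6)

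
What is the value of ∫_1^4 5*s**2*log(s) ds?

Integrate by parts once (u = ln s, dv = 5*s**2 ds).
An antiderivative is F(s) = 5*s**3*(3*log(s) - 1)/9.
Then F(4) - F(1) = (-320/9 + 640*log(2)/3) - (-5/9) = -35 + 640*log(2)/3.

-35 + 640*log(2)/3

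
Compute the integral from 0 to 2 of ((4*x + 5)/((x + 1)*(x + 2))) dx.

log(24)

Factor the denominator: x**2 + 3*x + 2 = (x + 2)(x + 1).
Partial fractions: (4*x + 5)/((x + 1)*(x + 2)) = 3/(x + 2) + 1/(x + 1).
An antiderivative is F(x) = log(x + 1) + 3*log(x + 2).
Then F(2) - F(0) = (log(3) + 6*log(2)) - (log(8)) = log(24).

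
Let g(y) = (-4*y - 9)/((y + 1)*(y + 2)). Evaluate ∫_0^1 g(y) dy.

log(3/64)

Factor the denominator: y**2 + 3*y + 2 = (y + 2)(y + 1).
Partial fractions: (-4*y - 9)/((y + 1)*(y + 2)) = 1/(y + 2) - 5/(y + 1).
An antiderivative is F(y) = -5*log(y + 1) + log(y + 2).
Then F(1) - F(0) = (log(3/32)) - (log(2)) = log(3/64).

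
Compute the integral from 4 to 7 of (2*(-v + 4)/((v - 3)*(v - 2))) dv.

Factor the denominator: v**2 - 5*v + 6 = (v - 2)(v - 3).
Partial fractions: 2*(-v + 4)/((v - 3)*(v - 2)) = -4/(v - 2) + 2/(v - 3).
An antiderivative is F(v) = 2*log(v - 3) - 4*log(v - 2).
Then F(7) - F(4) = (-4*log(5) + 4*log(2)) - (-log(16)) = -4*log(5) + 8*log(2).

-4*log(5) + 8*log(2)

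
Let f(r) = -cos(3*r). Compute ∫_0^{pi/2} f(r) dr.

An antiderivative is F(r) = -sin(3*r)/3.
Then F(pi/2) - F(0) = (1/3) - (0) = 1/3.

1/3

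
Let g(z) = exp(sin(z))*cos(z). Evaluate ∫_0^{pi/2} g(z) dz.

-1 + E

Let u = sin(z), so du = cos(z) dz. When z = 0, u = 0; when z = pi/2, u = 1.
The integral becomes ∫ exp(u) du from 0 to 1, with antiderivative exp(u).
Back in z: F(z) = exp(sin(z)).
Then F(pi/2) - F(0) = (E) - (1) = -1 + E.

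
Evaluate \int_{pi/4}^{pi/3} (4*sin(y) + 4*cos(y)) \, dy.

-2 + 2*sqrt(3)

An antiderivative is F(y) = 4*sin(y) - 4*cos(y).
Then F(pi/3) - F(pi/4) = (-2 + 2*sqrt(3)) - (0) = -2 + 2*sqrt(3).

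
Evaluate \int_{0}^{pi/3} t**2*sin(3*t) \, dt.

-4/27 + pi**2/27

Integrate by parts twice (u = t^2, dv = sin(3*t) dt).
An antiderivative is F(t) = -t**2*cos(3*t)/3 + 2*t*sin(3*t)/9 + 2*cos(3*t)/27.
Then F(pi/3) - F(0) = (-2/27 + pi**2/27) - (2/27) = -4/27 + pi**2/27.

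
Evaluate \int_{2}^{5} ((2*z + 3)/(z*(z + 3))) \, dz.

log(4)

Factor the denominator: z**2 + 3*z = (z + 3)z.
Partial fractions: (2*z + 3)/(z*(z + 3)) = 1/(z + 3) + 1/z.
An antiderivative is F(z) = log(z) + log(z + 3).
Then F(5) - F(2) = (log(40)) - (log(10)) = log(4).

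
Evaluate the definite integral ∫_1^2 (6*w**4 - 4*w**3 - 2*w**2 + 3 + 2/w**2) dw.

By the power rule, an antiderivative is F(w) = 6*w**5/5 - w**4 - 2*w**3/3 + 3*w - 2/w.
Then F(2) - F(1) = (331/15) - (8/15) = 323/15.

323/15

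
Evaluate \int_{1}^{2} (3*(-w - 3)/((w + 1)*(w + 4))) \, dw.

log(10/27)

Factor the denominator: w**2 + 5*w + 4 = (w + 4)(w + 1).
Partial fractions: 3*(-w - 3)/((w + 1)*(w + 4)) = -1/(w + 4) - 2/(w + 1).
An antiderivative is F(w) = -2*log(w + 1) - log(w + 4).
Then F(2) - F(1) = (-log(54)) - (-log(20)) = log(10/27).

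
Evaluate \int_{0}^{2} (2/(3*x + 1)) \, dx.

2*log(7)/3

An antiderivative is F(x) = 2*log(3*x + 1)/3.
Then F(2) - F(0) = (2*log(7)/3) - (0) = 2*log(7)/3.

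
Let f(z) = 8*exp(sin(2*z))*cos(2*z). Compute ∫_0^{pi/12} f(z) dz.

-4 + 4*exp(1/2)

Let u = sin(2*z), so du = 2*cos(2*z) dz. When z = 0, u = 0; when z = pi/12, u = 1/2.
The integral becomes 4·∫ exp(u) du from 0 to 1/2, with antiderivative 4*exp(u).
Back in z: F(z) = 4*exp(sin(2*z)).
Then F(pi/12) - F(0) = (4*exp(1/2)) - (4) = -4 + 4*exp(1/2).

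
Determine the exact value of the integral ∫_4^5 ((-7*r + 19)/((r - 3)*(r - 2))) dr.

Factor the denominator: r**2 - 5*r + 6 = (r - 2)(r - 3).
Partial fractions: (-7*r + 19)/((r - 3)*(r - 2)) = -5/(r - 2) - 2/(r - 3).
An antiderivative is F(r) = -2*log(r - 3) - 5*log(r - 2).
Then F(5) - F(4) = (-5*log(3) - 2*log(2)) - (-log(32)) = -5*log(3) + 3*log(2).

-5*log(3) + 3*log(2)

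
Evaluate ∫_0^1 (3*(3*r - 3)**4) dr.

Let u = 3*r - 3, so du = 3 dr. When r = 0, u = -3; when r = 1, u = 0.
The integral becomes ∫ u**4 du from -3 to 0, with antiderivative u**5/5.
Back in r: F(r) = (3*r - 3)**5/5.
Then F(1) - F(0) = (0) - (-243/5) = 243/5.

243/5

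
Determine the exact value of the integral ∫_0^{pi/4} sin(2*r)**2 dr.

Use the identity sin^2(2*r) = (1 - cos(4*r))/2.
An antiderivative is F(r) = r/2 - sin(4*r)/8.
Then F(pi/4) - F(0) = (pi/8) - (0) = pi/8.

pi/8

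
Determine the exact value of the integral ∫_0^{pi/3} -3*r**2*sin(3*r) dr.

4/9 - pi**2/9

Integrate by parts twice (u = r^2, dv = -3*sin(3*r) dr).
An antiderivative is F(r) = r**2*cos(3*r) - 2*r*sin(3*r)/3 - 2*cos(3*r)/9.
Then F(pi/3) - F(0) = (2/9 - pi**2/9) - (-2/9) = 4/9 - pi**2/9.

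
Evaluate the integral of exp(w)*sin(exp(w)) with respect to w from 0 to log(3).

cos(1) - cos(3)

Let u = exp(w), so du = exp(w) dw. When w = 0, u = 1; when w = log(3), u = 3.
The integral becomes ∫ sin(u) du from 1 to 3, with antiderivative -cos(u).
Back in w: F(w) = -cos(exp(w)).
Then F(log(3)) - F(0) = (-cos(3)) - (-cos(1)) = cos(1) - cos(3).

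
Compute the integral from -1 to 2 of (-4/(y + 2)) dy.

-8*log(2)

An antiderivative is F(y) = -4*log(y + 2).
Then F(2) - F(-1) = (-8*log(2)) - (0) = -8*log(2).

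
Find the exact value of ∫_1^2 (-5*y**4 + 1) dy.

-30

By the power rule, an antiderivative is F(y) = -y**5 + y.
Then F(2) - F(1) = (-30) - (0) = -30.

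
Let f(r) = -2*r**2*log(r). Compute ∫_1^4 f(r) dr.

14 - 256*log(2)/3

Integrate by parts once (u = ln r, dv = -2*r**2 dr).
An antiderivative is F(r) = -2*r**3*(3*log(r) - 1)/9.
Then F(4) - F(1) = (128/9 - 256*log(2)/3) - (2/9) = 14 - 256*log(2)/3.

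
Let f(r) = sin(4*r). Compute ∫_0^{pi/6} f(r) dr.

3/8

An antiderivative is F(r) = -cos(4*r)/4.
Then F(pi/6) - F(0) = (1/8) - (-1/4) = 3/8.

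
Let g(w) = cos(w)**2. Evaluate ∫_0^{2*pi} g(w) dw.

Use the identity cos^2(w) = (1 + cos(2*w))/2.
An antiderivative is F(w) = w/2 + sin(2*w)/4.
Then F(2*pi) - F(0) = (pi) - (0) = pi.

pi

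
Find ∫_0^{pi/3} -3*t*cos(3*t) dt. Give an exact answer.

2/3

Integrate by parts once (u = t, dv = -3*cos(3*t) dt).
An antiderivative is F(t) = -t*sin(3*t) - cos(3*t)/3.
Then F(pi/3) - F(0) = (1/3) - (-1/3) = 2/3.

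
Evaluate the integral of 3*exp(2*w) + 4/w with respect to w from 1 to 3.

An antiderivative is F(w) = 3*exp(2*w)/2 + 4*log(w).
Then F(3) - F(1) = (log(81) + 3*exp(6)/2) - (3*exp(2)/2) = -3*exp(2)/2 + log(81) + 3*exp(6)/2.

-3*exp(2)/2 + log(81) + 3*exp(6)/2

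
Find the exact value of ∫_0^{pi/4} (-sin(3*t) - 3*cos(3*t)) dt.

-2*sqrt(2)/3 - 1/3

An antiderivative is F(t) = -sin(3*t) + cos(3*t)/3.
Then F(pi/4) - F(0) = (-2*sqrt(2)/3) - (1/3) = -2*sqrt(2)/3 - 1/3.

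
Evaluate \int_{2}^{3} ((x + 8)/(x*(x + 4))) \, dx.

Factor the denominator: x**2 + 4*x = (x + 4)x.
Partial fractions: (x + 8)/(x*(x + 4)) = -1/(x + 4) + 2/x.
An antiderivative is F(x) = 2*log(x) - log(x + 4).
Then F(3) - F(2) = (log(9/7)) - (log(2/3)) = log(27/14).

log(27/14)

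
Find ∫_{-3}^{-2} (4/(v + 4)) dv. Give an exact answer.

log(16)

An antiderivative is F(v) = 4*log(v + 4).
Then F(-2) - F(-3) = (log(16)) - (0) = log(16).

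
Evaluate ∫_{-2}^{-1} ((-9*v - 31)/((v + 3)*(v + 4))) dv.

-5*log(3) + log(2)

Factor the denominator: v**2 + 7*v + 12 = (v + 4)(v + 3).
Partial fractions: (-9*v - 31)/((v + 3)*(v + 4)) = -5/(v + 4) - 4/(v + 3).
An antiderivative is F(v) = -4*log(v + 3) - 5*log(v + 4).
Then F(-1) - F(-2) = (-5*log(3) - 4*log(2)) - (-log(32)) = -5*log(3) + log(2).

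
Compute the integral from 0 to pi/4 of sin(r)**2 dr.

Use the identity sin^2(r) = (1 - cos(2*r))/2.
An antiderivative is F(r) = r/2 - sin(2*r)/4.
Then F(pi/4) - F(0) = (-1/4 + pi/8) - (0) = -1/4 + pi/8.

-1/4 + pi/8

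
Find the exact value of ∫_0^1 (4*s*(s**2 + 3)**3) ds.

Let u = s**2 + 3, so du = 2*s ds. When s = 0, u = 3; when s = 1, u = 4.
The integral becomes 2·∫ u**3 du from 3 to 4, with antiderivative u**4/2.
Back in s: F(s) = (s**2 + 3)**4/2.
Then F(1) - F(0) = (128) - (81/2) = 175/2.

175/2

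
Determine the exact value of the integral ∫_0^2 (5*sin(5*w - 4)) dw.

Let u = 5*w - 4, so du = 5 dw. When w = 0, u = -4; when w = 2, u = 6.
The integral becomes ∫ sin(u) du from -4 to 6, with antiderivative -cos(u).
Back in w: F(w) = -cos(5*w - 4).
Then F(2) - F(0) = (-cos(6)) - (-cos(4)) = -cos(6) + cos(4).

-cos(6) + cos(4)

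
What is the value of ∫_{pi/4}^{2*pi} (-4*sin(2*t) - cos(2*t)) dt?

5/2

An antiderivative is F(t) = -sin(2*t)/2 + 2*cos(2*t).
Then F(2*pi) - F(pi/4) = (2) - (-1/2) = 5/2.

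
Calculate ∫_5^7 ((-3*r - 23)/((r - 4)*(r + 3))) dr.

Factor the denominator: r**2 - r - 12 = (r + 3)(r - 4).
Partial fractions: (-3*r - 23)/((r - 4)*(r + 3)) = 2/(r + 3) - 5/(r - 4).
An antiderivative is F(r) = -5*log(r - 4) + 2*log(r + 3).
Then F(7) - F(5) = (-5*log(3) + 2*log(2) + 2*log(5)) - (log(64)) = -5*log(3) - 4*log(2) + 2*log(5).

-5*log(3) - 4*log(2) + 2*log(5)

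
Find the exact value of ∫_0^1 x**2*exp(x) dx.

-2 + E

Integrate by parts twice (u = x^2, dv = exp(x) dx).
An antiderivative is F(x) = (x**2 - 2*x + 2)*exp(x).
Then F(1) - F(0) = (E) - (2) = -2 + E.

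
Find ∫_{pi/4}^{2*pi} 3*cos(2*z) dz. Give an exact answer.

-3/2

An antiderivative is F(z) = 3*sin(2*z)/2.
Then F(2*pi) - F(pi/4) = (0) - (3/2) = -3/2.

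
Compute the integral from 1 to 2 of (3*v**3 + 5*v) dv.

By the power rule, an antiderivative is F(v) = 3*v**4/4 + 5*v**2/2.
Then F(2) - F(1) = (22) - (13/4) = 75/4.

75/4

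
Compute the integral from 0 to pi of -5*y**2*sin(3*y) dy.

20/27 - 5*pi**2/3

Integrate by parts twice (u = y^2, dv = -5*sin(3*y) dy).
An antiderivative is F(y) = 5*y**2*cos(3*y)/3 - 10*y*sin(3*y)/9 - 10*cos(3*y)/27.
Then F(pi) - F(0) = (10/27 - 5*pi**2/3) - (-10/27) = 20/27 - 5*pi**2/3.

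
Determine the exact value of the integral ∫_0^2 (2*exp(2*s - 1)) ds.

-(1 - exp(4))*exp(-1)

Let u = 2*s - 1, so du = 2 ds. When s = 0, u = -1; when s = 2, u = 3.
The integral becomes ∫ exp(u) du from -1 to 3, with antiderivative exp(u).
Back in s: F(s) = exp(2*s - 1).
Then F(2) - F(0) = (exp(3)) - (exp(-1)) = -(1 - exp(4))*exp(-1).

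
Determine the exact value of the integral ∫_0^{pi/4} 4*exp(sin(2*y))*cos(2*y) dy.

Let u = sin(2*y), so du = 2*cos(2*y) dy. When y = 0, u = 0; when y = pi/4, u = 1.
The integral becomes 2·∫ exp(u) du from 0 to 1, with antiderivative 2*exp(u).
Back in y: F(y) = 2*exp(sin(2*y)).
Then F(pi/4) - F(0) = (2*E) - (2) = -2 + 2*E.

-2 + 2*E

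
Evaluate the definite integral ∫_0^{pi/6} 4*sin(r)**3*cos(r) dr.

1/16

Let u = sin(r), so du = cos(r) dr. When r = 0, u = 0; when r = pi/6, u = 1/2.
The integral becomes 4·∫ u**3 du from 0 to 1/2, with antiderivative u**4.
Back in r: F(r) = sin(r)**4.
Then F(pi/6) - F(0) = (1/16) - (0) = 1/16.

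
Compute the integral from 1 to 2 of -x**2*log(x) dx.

7/9 - 8*log(2)/3

Integrate by parts once (u = ln x, dv = -x**2 dx).
An antiderivative is F(x) = -x**3*(3*log(x) - 1)/9.
Then F(2) - F(1) = (8/9 - 8*log(2)/3) - (1/9) = 7/9 - 8*log(2)/3.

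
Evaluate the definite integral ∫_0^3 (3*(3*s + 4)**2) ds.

711

Let u = 3*s + 4, so du = 3 ds. When s = 0, u = 4; when s = 3, u = 13.
The integral becomes ∫ u**2 du from 4 to 13, with antiderivative u**3/3.
Back in s: F(s) = (3*s + 4)**3/3.
Then F(3) - F(0) = (2197/3) - (64/3) = 711.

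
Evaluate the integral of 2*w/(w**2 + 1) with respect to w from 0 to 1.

Let u = w**2 + 1, so du = 2*w dw. When w = 0, u = 1; when w = 1, u = 2.
The integral becomes ∫ 1/u du from 1 to 2, with antiderivative log(u).
Back in w: F(w) = log(w**2 + 1).
Then F(1) - F(0) = (log(2)) - (0) = log(2).

log(2)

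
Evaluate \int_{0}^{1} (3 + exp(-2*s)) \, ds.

7/2 - exp(-2)/2

An antiderivative is F(s) = 3*s - exp(-2*s)/2.
Then F(1) - F(0) = (3 - exp(-2)/2) - (-1/2) = 7/2 - exp(-2)/2.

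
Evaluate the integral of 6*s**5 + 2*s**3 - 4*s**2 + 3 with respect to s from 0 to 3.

1485/2

By the power rule, an antiderivative is F(s) = s**6 + s**4/2 - 4*s**3/3 + 3*s.
Then F(3) - F(0) = (1485/2) - (0) = 1485/2.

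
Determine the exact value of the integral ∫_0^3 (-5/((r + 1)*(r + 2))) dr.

Factor the denominator: r**2 + 3*r + 2 = (r + 2)(r + 1).
Partial fractions: -5/((r + 1)*(r + 2)) = 5/(r + 2) - 5/(r + 1).
An antiderivative is F(r) = -5*log(r + 1) + 5*log(r + 2).
Then F(3) - F(0) = (-10*log(2) + 5*log(5)) - (log(32)) = -15*log(2) + 5*log(5).

-15*log(2) + 5*log(5)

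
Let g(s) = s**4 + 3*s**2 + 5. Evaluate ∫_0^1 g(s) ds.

31/5

By the power rule, an antiderivative is F(s) = s**5/5 + s**3 + 5*s.
Then F(1) - F(0) = (31/5) - (0) = 31/5.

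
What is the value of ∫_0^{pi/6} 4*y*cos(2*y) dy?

Integrate by parts once (u = y, dv = 4*cos(2*y) dy).
An antiderivative is F(y) = 2*y*sin(2*y) + cos(2*y).
Then F(pi/6) - F(0) = (1/2 + sqrt(3)*pi/6) - (1) = -1/2 + sqrt(3)*pi/6.

-1/2 + sqrt(3)*pi/6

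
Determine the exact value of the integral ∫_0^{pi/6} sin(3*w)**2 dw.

Use the identity sin^2(3*w) = (1 - cos(6*w))/2.
An antiderivative is F(w) = w/2 - sin(6*w)/12.
Then F(pi/6) - F(0) = (pi/12) - (0) = pi/12.

pi/12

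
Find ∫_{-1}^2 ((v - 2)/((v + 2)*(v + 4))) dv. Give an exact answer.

Factor the denominator: v**2 + 6*v + 8 = (v + 4)(v + 2).
Partial fractions: (v - 2)/((v + 2)*(v + 4)) = 3/(v + 4) - 2/(v + 2).
An antiderivative is F(v) = -2*log(v + 2) + 3*log(v + 4).
Then F(2) - F(-1) = (log(27/2)) - (log(27)) = -log(2).

-log(2)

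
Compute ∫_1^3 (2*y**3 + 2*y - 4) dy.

40

By the power rule, an antiderivative is F(y) = y**4/2 + y**2 - 4*y.
Then F(3) - F(1) = (75/2) - (-5/2) = 40.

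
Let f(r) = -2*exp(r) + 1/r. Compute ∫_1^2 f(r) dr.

-2*exp(2) + log(2) + 2*exp(1)

An antiderivative is F(r) = -2*exp(r) + log(r).
Then F(2) - F(1) = (-2*exp(2) + log(2)) - (-2*exp(1)) = -2*exp(2) + log(2) + 2*exp(1).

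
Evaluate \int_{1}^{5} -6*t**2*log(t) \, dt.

Integrate by parts once (u = ln t, dv = -6*t**2 dt).
An antiderivative is F(t) = -2*t**3*(3*log(t) - 1)/3.
Then F(5) - F(1) = (250/3 - 250*log(5)) - (2/3) = 248/3 - 250*log(5).

248/3 - 250*log(5)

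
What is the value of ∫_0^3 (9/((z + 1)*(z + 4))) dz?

-3*log(7) + 12*log(2)

Factor the denominator: z**2 + 5*z + 4 = (z + 4)(z + 1).
Partial fractions: 9/((z + 1)*(z + 4)) = -3/(z + 4) + 3/(z + 1).
An antiderivative is F(z) = 3*log(z + 1) - 3*log(z + 4).
Then F(3) - F(0) = (-3*log(7) + 6*log(2)) - (-log(64)) = -3*log(7) + 12*log(2).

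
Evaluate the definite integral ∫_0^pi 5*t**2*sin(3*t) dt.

-20/27 + 5*pi**2/3

Integrate by parts twice (u = t^2, dv = 5*sin(3*t) dt).
An antiderivative is F(t) = -5*t**2*cos(3*t)/3 + 10*t*sin(3*t)/9 + 10*cos(3*t)/27.
Then F(pi) - F(0) = (-10/27 + 5*pi**2/3) - (10/27) = -20/27 + 5*pi**2/3.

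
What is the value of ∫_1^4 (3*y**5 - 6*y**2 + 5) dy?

By the power rule, an antiderivative is F(y) = y**6/2 - 2*y**3 + 5*y.
Then F(4) - F(1) = (1940) - (7/2) = 3873/2.

3873/2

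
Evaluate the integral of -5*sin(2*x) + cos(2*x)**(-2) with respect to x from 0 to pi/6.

An antiderivative is F(x) = 5*cos(2*x)/2 + tan(2*x)/2.
Then F(pi/6) - F(0) = (sqrt(3)/2 + 5/4) - (5/2) = -5/4 + sqrt(3)/2.

-5/4 + sqrt(3)/2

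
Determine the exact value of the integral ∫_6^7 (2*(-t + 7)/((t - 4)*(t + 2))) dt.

Factor the denominator: t**2 - 2*t - 8 = (t + 2)(t - 4).
Partial fractions: 2*(-t + 7)/((t - 4)*(t + 2)) = -3/(t + 2) + 1/(t - 4).
An antiderivative is F(t) = log(t - 4) - 3*log(t + 2).
Then F(7) - F(6) = (-5*log(3)) - (-8*log(2)) = -5*log(3) + 8*log(2).

-5*log(3) + 8*log(2)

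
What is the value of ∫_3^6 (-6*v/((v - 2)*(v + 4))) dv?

Factor the denominator: v**2 + 2*v - 8 = (v + 4)(v - 2).
Partial fractions: -6*v/((v - 2)*(v + 4)) = -4/(v + 4) - 2/(v - 2).
An antiderivative is F(v) = -2*log(v - 2) - 4*log(v + 4).
Then F(6) - F(3) = (-4*log(5) - 8*log(2)) - (-4*log(7)) = -4*log(5) - 8*log(2) + 4*log(7).

-4*log(5) - 8*log(2) + 4*log(7)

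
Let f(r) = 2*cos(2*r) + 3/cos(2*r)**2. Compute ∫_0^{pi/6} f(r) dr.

2*sqrt(3)

An antiderivative is F(r) = sin(2*r) + 3*tan(2*r)/2.
Then F(pi/6) - F(0) = (2*sqrt(3)) - (0) = 2*sqrt(3).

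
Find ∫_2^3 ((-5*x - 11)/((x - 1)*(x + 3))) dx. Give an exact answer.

Factor the denominator: x**2 + 2*x - 3 = (x + 3)(x - 1).
Partial fractions: (-5*x - 11)/((x - 1)*(x + 3)) = -1/(x + 3) - 4/(x - 1).
An antiderivative is F(x) = -4*log(x - 1) - log(x + 3).
Then F(3) - F(2) = (-log(96)) - (-log(5)) = log(5/96).

log(5/96)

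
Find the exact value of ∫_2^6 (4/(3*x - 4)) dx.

4*log(7)/3

An antiderivative is F(x) = 4*log(3*x - 4)/3.
Then F(6) - F(2) = (4*log(14)/3) - (4*log(2)/3) = 4*log(7)/3.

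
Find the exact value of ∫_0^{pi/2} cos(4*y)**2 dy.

pi/4

Use the identity cos^2(4*y) = (1 + cos(8*y))/2.
An antiderivative is F(y) = y/2 + sin(8*y)/16.
Then F(pi/2) - F(0) = (pi/4) - (0) = pi/4.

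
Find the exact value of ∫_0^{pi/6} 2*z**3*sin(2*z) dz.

Integrate by parts 3 times (u = z^3, dv = 2*sin(2*z) dz).
An antiderivative is F(z) = -z**3*cos(2*z) + 3*z**2*sin(2*z)/2 + 3*z*cos(2*z)/2 - 3*sin(2*z)/4.
Then F(pi/6) - F(0) = (-3*sqrt(3)/8 - pi**3/432 + sqrt(3)*pi**2/48 + pi/8) - (0) = -3*sqrt(3)/8 - pi**3/432 + sqrt(3)*pi**2/48 + pi/8.

-3*sqrt(3)/8 - pi**3/432 + sqrt(3)*pi**2/48 + pi/8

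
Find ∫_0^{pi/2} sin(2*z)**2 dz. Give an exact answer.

pi/4

Use the identity sin^2(2*z) = (1 - cos(4*z))/2.
An antiderivative is F(z) = z/2 - sin(4*z)/8.
Then F(pi/2) - F(0) = (pi/4) - (0) = pi/4.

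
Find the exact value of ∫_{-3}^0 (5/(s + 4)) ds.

An antiderivative is F(s) = 5*log(s + 4).
Then F(0) - F(-3) = (10*log(2)) - (0) = 10*log(2).

10*log(2)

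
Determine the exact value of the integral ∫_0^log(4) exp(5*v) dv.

1023/5

Let u = exp(v), so du = exp(v) dv. When v = 0, u = 1; when v = log(4), u = 4.
The integral becomes ∫ u**4 du from 1 to 4, with antiderivative u**5/5.
Back in v: F(v) = exp(5*v)/5.
Then F(log(4)) - F(0) = (1024/5) - (1/5) = 1023/5.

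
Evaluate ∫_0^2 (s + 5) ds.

By the power rule, an antiderivative is F(s) = s**2/2 + 5*s.
Then F(2) - F(0) = (12) - (0) = 12.

12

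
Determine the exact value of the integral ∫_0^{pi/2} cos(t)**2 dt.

Use the identity cos^2(t) = (1 + cos(2*t))/2.
An antiderivative is F(t) = t/2 + sin(2*t)/4.
Then F(pi/2) - F(0) = (pi/4) - (0) = pi/4.

pi/4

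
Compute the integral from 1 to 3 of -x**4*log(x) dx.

242/25 - 243*log(3)/5

Integrate by parts once (u = ln x, dv = -x**4 dx).
An antiderivative is F(x) = -x**5*(5*log(x) - 1)/25.
Then F(3) - F(1) = (243/25 - 243*log(3)/5) - (1/25) = 242/25 - 243*log(3)/5.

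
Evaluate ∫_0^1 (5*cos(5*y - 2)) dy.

sin(3) + sin(2)

Let u = 5*y - 2, so du = 5 dy. When y = 0, u = -2; when y = 1, u = 3.
The integral becomes ∫ cos(u) du from -2 to 3, with antiderivative sin(u).
Back in y: F(y) = sin(5*y - 2).
Then F(1) - F(0) = (sin(3)) - (-sin(2)) = sin(3) + sin(2).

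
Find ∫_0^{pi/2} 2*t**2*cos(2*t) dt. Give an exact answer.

-pi/2

Integrate by parts twice (u = t^2, dv = 2*cos(2*t) dt).
An antiderivative is F(t) = t**2*sin(2*t) + t*cos(2*t) - sin(2*t)/2.
Then F(pi/2) - F(0) = (-pi/2) - (0) = -pi/2.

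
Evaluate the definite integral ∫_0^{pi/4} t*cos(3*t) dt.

-1/9 - sqrt(2)/18 + sqrt(2)*pi/24

Integrate by parts once (u = t, dv = cos(3*t) dt).
An antiderivative is F(t) = t*sin(3*t)/3 + cos(3*t)/9.
Then F(pi/4) - F(0) = (sqrt(2)*(-4 + 3*pi)/72) - (1/9) = -1/9 - sqrt(2)/18 + sqrt(2)*pi/24.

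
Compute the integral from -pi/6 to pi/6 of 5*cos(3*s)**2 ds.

Use the identity cos^2(3*s) = (1 + cos(6*s))/2.
An antiderivative is F(s) = 5*s/2 + 5*sin(6*s)/12.
Then F(pi/6) - F(-pi/6) = (5*pi/12) - (-5*pi/12) = 5*pi/6.

5*pi/6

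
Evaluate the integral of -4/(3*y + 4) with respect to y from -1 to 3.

-4*log(13)/3

An antiderivative is F(y) = -4*log(3*y + 4)/3.
Then F(3) - F(-1) = (-4*log(13)/3) - (0) = -4*log(13)/3.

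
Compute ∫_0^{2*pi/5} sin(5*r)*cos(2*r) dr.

Use the identity sin(5*r)cos(2*r) = [sin(7*r) + sin(3*r)]/2.
An antiderivative is F(r) = -cos(3*r)/6 - cos(7*r)/14.
Then F(2*pi/5) - F(0) = (5/84 + 5*sqrt(5)/84) - (-5/21) = 5*sqrt(5)/84 + 25/84.

5*sqrt(5)/84 + 25/84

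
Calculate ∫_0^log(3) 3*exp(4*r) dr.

Let u = exp(r), so du = exp(r) dr. When r = 0, u = 1; when r = log(3), u = 3.
The integral becomes 3·∫ u**3 du from 1 to 3, with antiderivative 3*u**4/4.
Back in r: F(r) = 3*exp(4*r)/4.
Then F(log(3)) - F(0) = (243/4) - (3/4) = 60.

60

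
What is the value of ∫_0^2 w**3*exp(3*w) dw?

Integrate by parts 3 times (u = w^3, dv = exp(3*w) dw).
An antiderivative is F(w) = (9*w**3 - 9*w**2 + 6*w - 2)*exp(3*w)/27.
Then F(2) - F(0) = (46*exp(6)/27) - (-2/27) = 2/27 + 46*exp(6)/27.

2/27 + 46*exp(6)/27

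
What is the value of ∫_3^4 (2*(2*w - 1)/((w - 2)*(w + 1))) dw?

log(25/4)

Factor the denominator: w**2 - w - 2 = (w + 1)(w - 2).
Partial fractions: 2*(2*w - 1)/((w - 2)*(w + 1)) = 2/(w + 1) + 2/(w - 2).
An antiderivative is F(w) = 2*log(w - 2) + 2*log(w + 1).
Then F(4) - F(3) = (log(100)) - (log(16)) = log(25/4).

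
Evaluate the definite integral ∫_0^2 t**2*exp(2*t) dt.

Integrate by parts twice (u = t^2, dv = exp(2*t) dt).
An antiderivative is F(t) = (2*t**2 - 2*t + 1)*exp(2*t)/4.
Then F(2) - F(0) = (5*exp(4)/4) - (1/4) = -1/4 + 5*exp(4)/4.

-1/4 + 5*exp(4)/4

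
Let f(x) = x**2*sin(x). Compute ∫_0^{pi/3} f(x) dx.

Integrate by parts twice (u = x^2, dv = sin(x) dx).
An antiderivative is F(x) = -x**2*cos(x) + 2*x*sin(x) + 2*cos(x).
Then F(pi/3) - F(0) = (-pi**2/18 + 1 + sqrt(3)*pi/3) - (2) = -1 - pi**2/18 + sqrt(3)*pi/3.

-1 - pi**2/18 + sqrt(3)*pi/3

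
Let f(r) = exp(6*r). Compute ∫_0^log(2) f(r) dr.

21/2

Let u = exp(r), so du = exp(r) dr. When r = 0, u = 1; when r = log(2), u = 2.
The integral becomes ∫ u**5 du from 1 to 2, with antiderivative u**6/6.
Back in r: F(r) = exp(6*r)/6.
Then F(log(2)) - F(0) = (32/3) - (1/6) = 21/2.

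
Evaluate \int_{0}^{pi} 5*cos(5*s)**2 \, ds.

5*pi/2

Use the identity cos^2(5*s) = (1 + cos(10*s))/2.
An antiderivative is F(s) = 5*s/2 + sin(10*s)/4.
Then F(pi) - F(0) = (5*pi/2) - (0) = 5*pi/2.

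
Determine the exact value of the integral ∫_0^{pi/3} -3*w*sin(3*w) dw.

-pi/3

Integrate by parts once (u = w, dv = -3*sin(3*w) dw).
An antiderivative is F(w) = w*cos(3*w) - sin(3*w)/3.
Then F(pi/3) - F(0) = (-pi/3) - (0) = -pi/3.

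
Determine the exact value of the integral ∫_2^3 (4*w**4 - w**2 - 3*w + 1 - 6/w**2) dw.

By the power rule, an antiderivative is F(w) = 4*w**5/5 - w**3/3 - 3*w**2/2 + w + 6/w.
Then F(3) - F(2) = (1769/10) - (329/15) = 4649/30.

4649/30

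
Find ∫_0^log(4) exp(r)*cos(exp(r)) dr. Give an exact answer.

-sin(1) + sin(4)

Let u = exp(r), so du = exp(r) dr. When r = 0, u = 1; when r = log(4), u = 4.
The integral becomes ∫ cos(u) du from 1 to 4, with antiderivative sin(u).
Back in r: F(r) = sin(exp(r)).
Then F(log(4)) - F(0) = (sin(4)) - (sin(1)) = -sin(1) + sin(4).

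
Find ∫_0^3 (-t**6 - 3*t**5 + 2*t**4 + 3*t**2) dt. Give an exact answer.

-38691/70

By the power rule, an antiderivative is F(t) = -t**7/7 - t**6/2 + 2*t**5/5 + t**3.
Then F(3) - F(0) = (-38691/70) - (0) = -38691/70.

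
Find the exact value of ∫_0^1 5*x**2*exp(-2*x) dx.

Integrate by parts twice (u = x^2, dv = 5*exp(-2*x) dx).
An antiderivative is F(x) = (-10*x**2 - 10*x - 5)*exp(-2*x)/4.
Then F(1) - F(0) = (-25*exp(-2)/4) - (-5/4) = 5/4 - 25*exp(-2)/4.

5/4 - 25*exp(-2)/4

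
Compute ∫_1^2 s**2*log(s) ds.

Integrate by parts once (u = ln s, dv = s**2 ds).
An antiderivative is F(s) = s**3*(3*log(s) - 1)/9.
Then F(2) - F(1) = (-8/9 + 8*log(2)/3) - (-1/9) = -7/9 + 8*log(2)/3.

-7/9 + 8*log(2)/3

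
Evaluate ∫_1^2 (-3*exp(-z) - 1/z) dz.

-3*exp(-1) - log(2) + 3*exp(-2)

An antiderivative is F(z) = -log(z) + 3*exp(-z).
Then F(2) - F(1) = (-log(2) + 3*exp(-2)) - (3*exp(-1)) = -3*exp(-1) - log(2) + 3*exp(-2).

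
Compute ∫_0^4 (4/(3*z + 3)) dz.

4*log(5)/3

An antiderivative is F(z) = 4*log(3*z + 3)/3.
Then F(4) - F(0) = (4*log(15)/3) - (4*log(3)/3) = 4*log(5)/3.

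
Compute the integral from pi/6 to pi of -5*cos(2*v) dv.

An antiderivative is F(v) = -5*sin(2*v)/2.
Then F(pi) - F(pi/6) = (0) - (-5*sqrt(3)/4) = 5*sqrt(3)/4.

5*sqrt(3)/4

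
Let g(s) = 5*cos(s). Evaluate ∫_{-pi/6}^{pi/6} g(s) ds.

An antiderivative is F(s) = 5*sin(s).
Then F(pi/6) - F(-pi/6) = (5/2) - (-5/2) = 5.

5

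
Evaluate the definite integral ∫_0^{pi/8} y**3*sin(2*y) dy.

Integrate by parts 3 times (u = y^3, dv = sin(2*y) dy).
An antiderivative is F(y) = -y**3*cos(2*y)/2 + 3*y**2*sin(2*y)/4 + 3*y*cos(2*y)/4 - 3*sin(2*y)/8.
Then F(pi/8) - F(0) = (sqrt(2)*(-384 - pi**3 + 12*pi**2 + 96*pi)/2048) - (0) = sqrt(2)*(-384 - pi**3 + 12*pi**2 + 96*pi)/2048.

sqrt(2)*(-384 - pi**3 + 12*pi**2 + 96*pi)/2048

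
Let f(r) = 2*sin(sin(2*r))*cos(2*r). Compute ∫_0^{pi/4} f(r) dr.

Let u = sin(2*r), so du = 2*cos(2*r) dr. When r = 0, u = 0; when r = pi/4, u = 1.
The integral becomes ∫ sin(u) du from 0 to 1, with antiderivative -cos(u).
Back in r: F(r) = -cos(sin(2*r)).
Then F(pi/4) - F(0) = (-cos(1)) - (-1) = 1 - cos(1).

1 - cos(1)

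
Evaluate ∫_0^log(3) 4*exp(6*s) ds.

1456/3

Let u = exp(s), so du = exp(s) ds. When s = 0, u = 1; when s = log(3), u = 3.
The integral becomes 4·∫ u**5 du from 1 to 3, with antiderivative 2*u**6/3.
Back in s: F(s) = 2*exp(6*s)/3.
Then F(log(3)) - F(0) = (486) - (2/3) = 1456/3.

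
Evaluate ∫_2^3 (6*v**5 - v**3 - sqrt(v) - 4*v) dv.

-2*sqrt(3) + 4*sqrt(2)/3 + 2555/4

By the power rule, an antiderivative is F(v) = v**6 - v**4/4 - 2*v**(3/2)/3 - 2*v**2.
Then F(3) - F(2) = (2763/4 - 2*sqrt(3)) - (52 - 4*sqrt(2)/3) = -2*sqrt(3) + 4*sqrt(2)/3 + 2555/4.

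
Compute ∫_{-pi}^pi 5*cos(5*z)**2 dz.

Use the identity cos^2(5*z) = (1 + cos(10*z))/2.
An antiderivative is F(z) = 5*z/2 + sin(10*z)/4.
Then F(pi) - F(-pi) = (5*pi/2) - (-5*pi/2) = 5*pi.

5*pi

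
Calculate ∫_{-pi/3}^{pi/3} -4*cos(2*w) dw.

-2*sqrt(3)

An antiderivative is F(w) = -2*sin(2*w).
Then F(pi/3) - F(-pi/3) = (-sqrt(3)) - (sqrt(3)) = -2*sqrt(3).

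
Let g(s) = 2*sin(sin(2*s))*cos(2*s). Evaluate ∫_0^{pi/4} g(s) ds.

1 - cos(1)

Let u = sin(2*s), so du = 2*cos(2*s) ds. When s = 0, u = 0; when s = pi/4, u = 1.
The integral becomes ∫ sin(u) du from 0 to 1, with antiderivative -cos(u).
Back in s: F(s) = -cos(sin(2*s)).
Then F(pi/4) - F(0) = (-cos(1)) - (-1) = 1 - cos(1).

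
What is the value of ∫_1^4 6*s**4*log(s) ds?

-6138/25 + 12288*log(2)/5

Integrate by parts once (u = ln s, dv = 6*s**4 ds).
An antiderivative is F(s) = 6*s**5*(5*log(s) - 1)/25.
Then F(4) - F(1) = (-6144/25 + 12288*log(2)/5) - (-6/25) = -6138/25 + 12288*log(2)/5.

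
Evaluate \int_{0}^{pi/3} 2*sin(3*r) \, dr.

An antiderivative is F(r) = -2*cos(3*r)/3.
Then F(pi/3) - F(0) = (2/3) - (-2/3) = 4/3.

4/3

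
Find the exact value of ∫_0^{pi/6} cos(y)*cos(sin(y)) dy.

Let u = sin(y), so du = cos(y) dy. When y = 0, u = 0; when y = pi/6, u = 1/2.
The integral becomes ∫ cos(u) du from 0 to 1/2, with antiderivative sin(u).
Back in y: F(y) = sin(sin(y)).
Then F(pi/6) - F(0) = (sin(1/2)) - (0) = sin(1/2).

sin(1/2)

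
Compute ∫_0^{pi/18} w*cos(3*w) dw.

Integrate by parts once (u = w, dv = cos(3*w) dw).
An antiderivative is F(w) = w*sin(3*w)/3 + cos(3*w)/9.
Then F(pi/18) - F(0) = (pi/108 + sqrt(3)/18) - (1/9) = -1/9 + pi/108 + sqrt(3)/18.

-1/9 + pi/108 + sqrt(3)/18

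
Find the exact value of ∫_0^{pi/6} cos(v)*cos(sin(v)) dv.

Let u = sin(v), so du = cos(v) dv. When v = 0, u = 0; when v = pi/6, u = 1/2.
The integral becomes ∫ cos(u) du from 0 to 1/2, with antiderivative sin(u).
Back in v: F(v) = sin(sin(v)).
Then F(pi/6) - F(0) = (sin(1/2)) - (0) = sin(1/2).

sin(1/2)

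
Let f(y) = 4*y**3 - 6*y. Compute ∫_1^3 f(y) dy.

56

By the power rule, an antiderivative is F(y) = y**4 - 3*y**2.
Then F(3) - F(1) = (54) - (-2) = 56.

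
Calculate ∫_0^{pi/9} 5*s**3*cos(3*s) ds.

-5*sqrt(3)*pi/81 + 5*sqrt(3)*pi**3/4374 + 5*pi**2/486 + 5/27

Integrate by parts 3 times (u = s^3, dv = 5*cos(3*s) ds).
An antiderivative is F(s) = 5*s**3*sin(3*s)/3 + 5*s**2*cos(3*s)/3 - 10*s*sin(3*s)/9 - 10*cos(3*s)/27.
Then F(pi/9) - F(0) = (-5*sqrt(3)*pi/81 - 5/27 + 5*sqrt(3)*pi**3/4374 + 5*pi**2/486) - (-10/27) = -5*sqrt(3)*pi/81 + 5*sqrt(3)*pi**3/4374 + 5*pi**2/486 + 5/27.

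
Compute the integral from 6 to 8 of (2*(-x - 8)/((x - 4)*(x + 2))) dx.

-8*log(2) + 2*log(5)

Factor the denominator: x**2 - 2*x - 8 = (x + 2)(x - 4).
Partial fractions: 2*(-x - 8)/((x - 4)*(x + 2)) = 2/(x + 2) - 4/(x - 4).
An antiderivative is F(x) = -4*log(x - 4) + 2*log(x + 2).
Then F(8) - F(6) = (log(25/64)) - (log(4)) = -8*log(2) + 2*log(5).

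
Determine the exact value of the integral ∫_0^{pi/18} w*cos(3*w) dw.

-1/9 + pi/108 + sqrt(3)/18

Integrate by parts once (u = w, dv = cos(3*w) dw).
An antiderivative is F(w) = w*sin(3*w)/3 + cos(3*w)/9.
Then F(pi/18) - F(0) = (pi/108 + sqrt(3)/18) - (1/9) = -1/9 + pi/108 + sqrt(3)/18.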